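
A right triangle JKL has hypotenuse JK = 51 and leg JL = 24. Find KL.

KL = sqrt(51^2 - 24^2) = sqrt(2025) = 45

45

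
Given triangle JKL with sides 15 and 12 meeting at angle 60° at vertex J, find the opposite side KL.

By the law of cosines: KL^2 = JK^2 + JL^2 - 2*JK*JL*cos(J)
KL^2 = 15^2 + 12^2 - 2*15*12*cos(60°)
KL^2 = 225 + 144 - 360*(1/2)
KL^2 = 189
KL = 3*sqrt(21)

3*sqrt(21)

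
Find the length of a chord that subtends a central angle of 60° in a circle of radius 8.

Chord length = 2r sin(θ/2)
= 2 × 8 × sin(60°/2)
= 2 × 8 × sin(30°)
= 8

8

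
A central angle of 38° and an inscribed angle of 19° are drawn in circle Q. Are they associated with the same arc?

By the inscribed angle theorem, if both angles subtend the same arc, the inscribed angle must be half the central angle.
Half of 38° = 19°, which equals the given inscribed angle of 19°.
Therefore, yes, they correspond to the same arc.

Yes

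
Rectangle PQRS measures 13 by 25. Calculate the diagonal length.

A rectangle's diagonal splits it into two right triangles, with the diagonal as the hypotenuse.
By the Pythagorean theorem, d^2 = 13^2 + 25^2 = 794.
Therefore d = sqrt(794).

sqrt(794)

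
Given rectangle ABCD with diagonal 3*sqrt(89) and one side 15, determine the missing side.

Using the Pythagorean theorem: d^2 = a^2 + b^2
b^2 = d^2 - a^2
b^2 = 801 - 225
b^2 = 576
b = sqrt(576) = 24

24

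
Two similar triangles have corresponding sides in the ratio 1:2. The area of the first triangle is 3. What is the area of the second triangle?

For similar figures, the area ratio equals the square of the side ratio.
Side ratio (the first triangle to the second triangle) = 1:2, so area ratio = 1^2:2^2 = 1:4.
If the area of the first triangle is 3, then the area of the second triangle = 3 * (4/1) = 12.

12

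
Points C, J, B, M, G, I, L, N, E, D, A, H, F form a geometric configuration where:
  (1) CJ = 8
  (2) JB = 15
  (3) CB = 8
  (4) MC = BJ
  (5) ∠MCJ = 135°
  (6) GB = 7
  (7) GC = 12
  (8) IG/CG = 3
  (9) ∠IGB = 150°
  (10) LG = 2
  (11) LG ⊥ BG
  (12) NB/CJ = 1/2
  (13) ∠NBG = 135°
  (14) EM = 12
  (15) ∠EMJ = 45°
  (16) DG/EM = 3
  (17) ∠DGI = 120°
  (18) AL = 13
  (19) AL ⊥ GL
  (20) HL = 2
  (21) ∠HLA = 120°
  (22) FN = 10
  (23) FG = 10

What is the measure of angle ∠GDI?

From the given relations: DG = 3·EM = 3·12 = 36; IG = 3·CG = 3·12 = 36.
Step 1: By the law of cosines on triangle DGI: DI² = 36² + 36² − 2·36·36·cos(120°) = 3888, so DI ≈ 62.35.
Step 2: By the inverse law of cosines on triangle GDI: cos(∠GDI) = (36² + 62.35² − 36²) / (2·36·62.35) = 3888/4489.48 = 0.866, so ∠GDI = 30°.

Therefore, the measure of angle ∠GDI = 30°.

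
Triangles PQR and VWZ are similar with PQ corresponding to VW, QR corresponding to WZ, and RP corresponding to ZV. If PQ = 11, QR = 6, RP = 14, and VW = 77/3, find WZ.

k = 77/3/11 = 7/3. WZ = 7/3 * 6 = 14.

14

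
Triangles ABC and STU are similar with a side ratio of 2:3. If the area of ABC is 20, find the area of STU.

Area ratio = (2/3)^2 = 4/9. Area of STU = 20 * 9/4 = 45.

45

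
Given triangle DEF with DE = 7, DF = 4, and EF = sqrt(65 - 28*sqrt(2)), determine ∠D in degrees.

By the inverse law of cosines: cos(D) = (DE² + DF² - EF²) / (2 × DE × DF)
cos(D) = (7² + 4² - (sqrt(65 - 28*sqrt(2)))²) / (2 × 7 × 4)
cos(D) = (49 + 16 - (65 - 28*sqrt(2))) / 56
cos(D) = sqrt(2)/2
D = arccos(sqrt(2)/2) = 45°

45°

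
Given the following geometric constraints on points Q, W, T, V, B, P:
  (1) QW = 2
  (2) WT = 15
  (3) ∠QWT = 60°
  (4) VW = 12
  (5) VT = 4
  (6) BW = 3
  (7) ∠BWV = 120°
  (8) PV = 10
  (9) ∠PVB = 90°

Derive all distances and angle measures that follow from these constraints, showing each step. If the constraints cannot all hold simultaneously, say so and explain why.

The constraints are consistent.

Step 1: From QW = 2, WT = 15, and ∠QWT = 60°, by the law of cosines:
  QT² = QW² + WT² - 2·QW·WT·cos(60°) = 4 + 225 - 30 = 199
  QT = √199

Step 2: From VW = 12, WB = 3, and ∠VWB = 120°, by the law of cosines:
  VB² = VW² + WB² - 2·VW·WB·cos(120°) = 144 + 9 + 36 = 189
  VB = 3·√21

Step 3: From WT = 15, WV = 12, TV = 4, by the inverse law of cosines:
  cos(∠TWV) = (WT² + WV² - TV²) / (2·WT·WV)
  ∠TWV = 11.32°

Step 4: From TV = 4, TW = 15, VW = 12, by the inverse law of cosines:
  cos(∠VTW) = (TV² + TW² - VW²) / (2·TV·TW)
  ∠VTW = 36.07°

Step 5: From VT = 4, VW = 12, TW = 15, by the inverse law of cosines:
  cos(∠TVW) = (VT² + VW² - TW²) / (2·VT·VW)
  ∠TVW = 132.62°

Step 6: From BV = 3·√21, VP = 10, and ∠BVP = 90°, by the law of cosines:
  BP² = BV² + VP² - 2·BV·VP·cos(90°) = 189 + 100 - 0 = 289
  BP = 17

Step 7: From QT = √199, QW = 2, TW = 15, by the inverse law of cosines:
  cos(∠TQW) = (QT² + QW² - TW²) / (2·QT·QW)
  ∠TQW = 112.95°

Step 8: From TQ = √199, TW = 15, QW = 2, by the inverse law of cosines:
  cos(∠QTW) = (TQ² + TW² - QW²) / (2·TQ·TW)
  ∠QTW = 7.05°

Step 9: From VB = 3·√21, VW = 12, BW = 3, by the inverse law of cosines:
  cos(∠BVW) = (VB² + VW² - BW²) / (2·VB·VW)
  ∠BVW = 10.89°

Step 10: From BV = 3·√21, BW = 3, VW = 12, by the inverse law of cosines:
  cos(∠VBW) = (BV² + BW² - VW²) / (2·BV·BW)
  ∠VBW = 49.11°

Step 11: From BP = 17, BV = 3·√21, PV = 10, by the inverse law of cosines:
  cos(∠PBV) = (BP² + BV² - PV²) / (2·BP·BV)
  ∠PBV = 36.03°

Step 12: From PB = 17, PV = 10, BV = 3·√21, by the inverse law of cosines:
  cos(∠BPV) = (PB² + PV² - BV²) / (2·PB·PV)
  ∠BPV = 53.97°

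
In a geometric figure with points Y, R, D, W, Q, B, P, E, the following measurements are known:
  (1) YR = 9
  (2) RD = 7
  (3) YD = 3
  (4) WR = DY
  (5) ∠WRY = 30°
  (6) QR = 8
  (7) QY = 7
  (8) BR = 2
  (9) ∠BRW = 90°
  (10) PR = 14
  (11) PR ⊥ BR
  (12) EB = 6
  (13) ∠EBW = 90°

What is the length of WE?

From the given relations: WR = DY = 3.
Step 1: By the law of cosines on triangle BRW: BW² = 2² + 3² − 2·2·3·cos(90°) = 13, so BW = √13.
Step 2: By the law of cosines on triangle WBE: WE² = √13² + 6² − 2·√13·6·cos(90°) = 49, so WE = 7.

Therefore, the length of WE = 7.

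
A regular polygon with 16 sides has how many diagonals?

The number of diagonals in an n-gon is n(n - 3)/2.
For n = 16: 16(16 - 3)/2 = 16 × 13 / 2 = 104.

104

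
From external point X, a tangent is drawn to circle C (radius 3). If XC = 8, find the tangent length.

The tangent, radius, and line from the external point to the center form a right triangle.
The right angle is where the tangent meets the radius.
By the Pythagorean theorem: tangent² + 3² = 8²
tangent² = 64 - 9 = 55
tangent = sqrt(55)

sqrt(55)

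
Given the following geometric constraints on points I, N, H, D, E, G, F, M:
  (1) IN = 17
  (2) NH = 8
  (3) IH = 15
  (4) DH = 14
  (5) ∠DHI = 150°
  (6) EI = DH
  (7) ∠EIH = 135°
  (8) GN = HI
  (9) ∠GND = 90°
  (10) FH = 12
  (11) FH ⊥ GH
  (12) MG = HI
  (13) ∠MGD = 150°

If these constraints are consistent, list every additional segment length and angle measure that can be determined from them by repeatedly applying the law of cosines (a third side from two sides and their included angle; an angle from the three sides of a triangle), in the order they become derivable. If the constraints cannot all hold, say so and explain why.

The constraints are consistent. Derivable facts, in order:
After 1 step:
- HE ≈ 26.8
- ID ≈ 28.01
- ∠HIN = 28.07°
- ∠HNI = 61.93°
- ∠IHN = 90°
After 2 steps:
- ∠DIH = 14.47°
- ∠EHI = 21.68°
- ∠HDI = 15.53°
- ∠HEI = 23.32°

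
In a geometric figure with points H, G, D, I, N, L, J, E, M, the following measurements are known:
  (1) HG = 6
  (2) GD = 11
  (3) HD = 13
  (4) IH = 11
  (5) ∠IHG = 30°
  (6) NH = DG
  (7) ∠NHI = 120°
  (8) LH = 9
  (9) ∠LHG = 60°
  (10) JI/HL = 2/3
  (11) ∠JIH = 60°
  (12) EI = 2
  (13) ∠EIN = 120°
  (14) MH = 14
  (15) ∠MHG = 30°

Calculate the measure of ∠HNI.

From the given relations: NH = DG = 11.
Step 1: By the law of cosines on triangle NHI: NI² = 11² + 11² − 2·11·11·cos(120°) = 363, so NI = 11·√3.
Step 2: By the inverse law of cosines on triangle HNI: cos(∠HNI) = (11² + (11·√3)² − 11²) / (2·11·11·√3) = 363/419.16 = 0.866, so ∠HNI = 30°.

Therefore, the measure of angle ∠HNI = 30°.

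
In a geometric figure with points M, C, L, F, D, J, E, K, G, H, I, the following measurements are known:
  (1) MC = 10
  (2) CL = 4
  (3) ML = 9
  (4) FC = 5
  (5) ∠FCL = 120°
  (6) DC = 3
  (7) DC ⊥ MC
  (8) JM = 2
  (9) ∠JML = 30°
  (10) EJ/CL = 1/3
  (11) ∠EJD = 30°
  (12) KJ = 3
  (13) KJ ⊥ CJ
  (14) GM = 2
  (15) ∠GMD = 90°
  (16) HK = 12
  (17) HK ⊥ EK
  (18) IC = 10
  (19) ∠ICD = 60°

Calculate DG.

Step 1: By the law of cosines on triangle DCM: DM² = 3² + 10² − 2·3·10·cos(90°) = 109, so DM = √109.
Step 2: By the law of cosines on triangle DMG: DG² = √109² + 2² − 2·√109·2·cos(90°) = 113, so DG = √113.

Therefore, the length of DG = √113.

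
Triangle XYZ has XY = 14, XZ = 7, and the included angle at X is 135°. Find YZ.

Law of cosines: YZ^2 = 14^2 + 7^2 - 2(14)(7)cos(135°) = 98*sqrt(2) + 245, so YZ = 7*sqrt(2*sqrt(2) + 5).

7*sqrt(2*sqrt(2) + 5)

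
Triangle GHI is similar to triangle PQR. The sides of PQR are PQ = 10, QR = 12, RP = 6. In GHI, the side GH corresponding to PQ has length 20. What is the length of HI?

Since the triangles are similar, the ratio of corresponding sides is constant.
Scale factor k = GH / PQ = 20 / 10 = 2
HI = k * QR = 2 * 12 = 24

24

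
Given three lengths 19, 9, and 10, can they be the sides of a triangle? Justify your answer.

The longest side is 19. The other two sides sum to 9 + 10 = 19.
Since 19 ≤ 19, the two shorter sides cannot reach around to close the triangle.

No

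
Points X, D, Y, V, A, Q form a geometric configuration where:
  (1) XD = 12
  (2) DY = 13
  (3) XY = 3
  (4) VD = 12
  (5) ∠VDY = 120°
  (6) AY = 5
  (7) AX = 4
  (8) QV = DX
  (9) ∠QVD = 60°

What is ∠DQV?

From the given relations: QV = DX = 12.
Step 1: By the law of cosines on triangle QVD: QD² = 12² + 12² − 2·12·12·cos(60°) = 144, so QD = 12.
Step 2: By the inverse law of cosines on triangle DQV: cos(∠DQV) = (12² + 12² − 12²) / (2·12·12) = 144/288 = 0.5, so ∠DQV = 60°.

Therefore, the measure of angle ∠DQV = 60°.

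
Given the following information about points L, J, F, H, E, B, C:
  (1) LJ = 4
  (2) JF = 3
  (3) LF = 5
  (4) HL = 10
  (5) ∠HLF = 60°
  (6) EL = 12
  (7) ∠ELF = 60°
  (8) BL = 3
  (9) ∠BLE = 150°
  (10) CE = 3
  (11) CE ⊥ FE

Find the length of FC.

Step 1: By the law of cosines on triangle ELF: EF² = 12² + 5² − 2·12·5·cos(60°) = 109, so EF = √109.
Step 2: By the law of cosines on triangle FEC: FC² = √109² + 3² − 2·√109·3·cos(90°) = 118, so FC = √118.

Therefore, the length of FC = √118.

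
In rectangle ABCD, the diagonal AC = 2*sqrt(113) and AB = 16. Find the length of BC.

Using the Pythagorean theorem: d^2 = a^2 + b^2
b^2 = d^2 - a^2
b^2 = 452 - 256
b^2 = 196
b = sqrt(196) = 14

14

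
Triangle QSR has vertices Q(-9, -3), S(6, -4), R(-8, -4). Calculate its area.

The Shoelace formula computes the area from vertex coordinates by summing cross products.
For vertices (-9,-3), (6,-4), (-8,-4):
Signed sum = -9*-4 - 6*-3 + 6*-4 - -8*-4 + -8*-3 - -9*-4
= 54 + -56 + -12 = -14
Area = (1/2)|-14| = 7.

7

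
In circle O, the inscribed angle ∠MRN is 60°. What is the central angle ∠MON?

Central angle = 2 × 60° = 120° (inscribed angle theorem).

120°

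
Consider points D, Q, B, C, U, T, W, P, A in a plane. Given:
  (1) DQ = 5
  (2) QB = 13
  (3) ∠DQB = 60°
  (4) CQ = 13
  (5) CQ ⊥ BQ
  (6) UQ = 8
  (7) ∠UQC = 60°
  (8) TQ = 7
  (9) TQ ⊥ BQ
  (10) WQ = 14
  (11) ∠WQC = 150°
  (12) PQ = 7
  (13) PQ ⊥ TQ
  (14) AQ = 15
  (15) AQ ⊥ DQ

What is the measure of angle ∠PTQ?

Step 1: By the law of cosines on triangle TQP: TP² = 7² + 7² − 2·7·7·cos(90°) = 98, so TP = 7·√2.
Step 2: By the inverse law of cosines on triangle PTQ: cos(∠PTQ) = ((7·√2)² + 7² − 7²) / (2·7·√2·7) = 98/138.59 = 0.7071, so ∠PTQ = 45°.

Therefore, the measure of angle ∠PTQ = 45°.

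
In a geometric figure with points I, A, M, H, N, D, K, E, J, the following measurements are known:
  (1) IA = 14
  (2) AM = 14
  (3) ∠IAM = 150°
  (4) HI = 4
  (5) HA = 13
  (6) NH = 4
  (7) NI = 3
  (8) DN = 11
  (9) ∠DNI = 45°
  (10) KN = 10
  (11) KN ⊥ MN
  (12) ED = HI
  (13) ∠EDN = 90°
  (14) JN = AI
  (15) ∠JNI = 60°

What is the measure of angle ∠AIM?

Step 1: By the law of cosines on triangle IAM: IM² = 14² + 14² − 2·14·14·cos(150°) = 731.48, so IM ≈ 27.05.
Step 2: By the inverse law of cosines on triangle AIM: cos(∠AIM) = (14² + 27.05² − 14²) / (2·14·27.05) = 731.48/757.29 = 0.9659, so ∠AIM = 15°.

Therefore, the measure of angle ∠AIM = 15°.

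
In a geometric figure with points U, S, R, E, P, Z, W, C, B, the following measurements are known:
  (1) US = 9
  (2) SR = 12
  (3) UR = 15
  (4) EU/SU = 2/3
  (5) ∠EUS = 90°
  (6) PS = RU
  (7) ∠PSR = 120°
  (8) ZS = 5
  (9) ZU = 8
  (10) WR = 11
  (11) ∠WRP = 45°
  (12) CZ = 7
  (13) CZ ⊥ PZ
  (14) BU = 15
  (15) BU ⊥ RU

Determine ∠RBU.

Step 1: By the law of cosines on triangle BUR: BR² = 15² + 15² − 2·15·15·cos(90°) = 450, so BR = 15·√2.
Step 2: By the inverse law of cosines on triangle RBU: cos(∠RBU) = ((15·√2)² + 15² − 15²) / (2·15·√2·15) = 450/636.4 = 0.7071, so ∠RBU = 45°.

Therefore, the measure of angle ∠RBU = 45°.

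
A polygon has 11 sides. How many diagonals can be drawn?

The number of diagonals in an n-gon is n(n - 3)/2.
For n = 11: 11(11 - 3)/2 = 11 × 8 / 2 = 44.

44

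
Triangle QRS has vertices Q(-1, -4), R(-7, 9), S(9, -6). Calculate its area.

The Shoelace formula computes the area from vertex coordinates by summing cross products.
For vertices (-1,-4), (-7,9), (9,-6):
Signed sum = -1*9 - -7*-4 + -7*-6 - 9*9 + 9*-4 - -1*-6
= -37 + -39 + -42 = -118
Area = (1/2)|-118| = 59.

59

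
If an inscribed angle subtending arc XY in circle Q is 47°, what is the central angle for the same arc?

Central angle = 2 × 47° = 94° (inscribed angle theorem).

94°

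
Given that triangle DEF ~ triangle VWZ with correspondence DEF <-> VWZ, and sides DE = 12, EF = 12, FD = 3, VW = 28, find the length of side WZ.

Since the triangles are similar, the ratio of corresponding sides is constant.
Scale factor k = VW / DE = 28 / 12 = 7/3
WZ = k * EF = 7/3 * 12 = 28

28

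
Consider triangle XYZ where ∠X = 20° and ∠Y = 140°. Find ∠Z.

By the triangle angle sum property, the three interior angles of any triangle add up to 180°.
We know angle X = 20° and angle Y = 140°, so their sum is 160°.
Therefore angle Z = 180° - 160° = 20°.

20 degrees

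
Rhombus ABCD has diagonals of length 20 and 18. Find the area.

The diagonals of a rhombus divide it into four right triangles.
Each triangle has legs 20/ 2 = 10 and 18/2 = 9, so each has area (1/2)*10*9 = 45.
Four such triangles give total area = (d1 * d2) / 2 = 180.

180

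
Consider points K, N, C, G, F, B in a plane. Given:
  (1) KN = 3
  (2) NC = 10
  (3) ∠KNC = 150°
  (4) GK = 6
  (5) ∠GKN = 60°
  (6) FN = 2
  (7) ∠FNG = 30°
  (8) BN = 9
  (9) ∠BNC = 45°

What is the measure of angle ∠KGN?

Step 1: By the law of cosines on triangle GKN: GN² = 6² + 3² − 2·6·3·cos(60°) = 27, so GN = 3·√3.
Step 2: By the inverse law of cosines on triangle KGN: cos(∠KGN) = (6² + (3·√3)² − 3²) / (2·6·3·√3) = 54/62.35 = 0.866, so ∠KGN = 30°.

Therefore, the measure of angle ∠KGN = 30°.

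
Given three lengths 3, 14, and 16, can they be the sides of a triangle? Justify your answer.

Check all three triangle inequalities:
3 + 14 = 17 > 16 ✓
3 + 16 = 19 > 14 ✓
14 + 16 = 30 > 3 ✓
All conditions hold, so these sides form a valid triangle.

Yes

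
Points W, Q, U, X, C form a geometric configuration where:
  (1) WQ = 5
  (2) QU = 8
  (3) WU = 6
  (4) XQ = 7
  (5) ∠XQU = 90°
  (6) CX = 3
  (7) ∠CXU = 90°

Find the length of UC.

Step 1: By the law of cosines on triangle UQX: UX² = 8² + 7² − 2·8·7·cos(90°) = 113, so UX = √113.
Step 2: By the law of cosines on triangle UXC: UC² = √113² + 3² − 2·√113·3·cos(90°) = 122, so UC = √122.

Therefore, the length of UC = √122.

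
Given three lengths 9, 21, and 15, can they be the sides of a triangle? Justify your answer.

Check all three triangle inequalities:
9 + 21 = 30 > 15 ✓
9 + 15 = 24 > 21 ✓
21 + 15 = 36 > 9 ✓
All conditions hold, so these sides form a valid triangle.

Yes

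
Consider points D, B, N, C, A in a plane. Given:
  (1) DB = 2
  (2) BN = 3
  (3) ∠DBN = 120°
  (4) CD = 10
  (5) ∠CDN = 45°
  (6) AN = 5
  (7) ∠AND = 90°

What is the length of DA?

Step 1: By the law of cosines on triangle DBN: DN² = 2² + 3² − 2·2·3·cos(120°) = 19, so DN = √19.
Step 2: By the law of cosines on triangle DNA: DA² = √19² + 5² − 2·√19·5·cos(90°) = 44, so DA = 2·√11.

Therefore, the length of DA = 2·√11.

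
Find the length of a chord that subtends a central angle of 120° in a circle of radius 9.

Chord = 2(9) sin(60°) = 9*sqrt(3)

9*sqrt(3)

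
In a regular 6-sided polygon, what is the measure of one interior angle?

Each interior angle of a regular n-gon is (n - 2) * 180 / n.
For n = 6: (6 - 2) * 180 / 6 = 720/6 = 120 degrees.

120 degrees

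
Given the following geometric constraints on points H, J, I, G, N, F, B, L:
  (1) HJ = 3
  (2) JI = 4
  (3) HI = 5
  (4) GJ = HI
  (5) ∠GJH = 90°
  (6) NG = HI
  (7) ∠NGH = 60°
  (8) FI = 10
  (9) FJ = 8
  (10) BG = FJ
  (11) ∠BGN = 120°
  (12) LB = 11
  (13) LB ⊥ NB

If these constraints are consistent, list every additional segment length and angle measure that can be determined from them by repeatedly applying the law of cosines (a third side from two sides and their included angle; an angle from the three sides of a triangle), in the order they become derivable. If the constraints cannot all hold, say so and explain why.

The constraints are consistent. Derivable facts, in order:
After 1 step:
- HG = √34
- NB = √129
- ∠FIJ = 49.46°
- ∠FJI = 108.21°
- ∠HIJ = 36.87°
- ∠HJI = 90°
- ∠IFJ = 22.33°
- ∠IHJ = 53.13°
After 2 steps:
- HN ≈ 5.46
- NL = 5·√10
- ∠BNG = 37.59°
- ∠GBN = 22.41°
- ∠GHJ = 59.04°
- ∠HGJ = 30.96°
After 3 steps:
- ∠BLN = 45.92°
- ∠BNL = 44.08°
- ∠GHN = 52.43°
- ∠GNH = 67.57°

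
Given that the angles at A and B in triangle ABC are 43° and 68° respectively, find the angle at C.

Let angle C = x. Then 43 + 68 + x = 180.
x = 180 - 111 = 69 degrees.

69 degrees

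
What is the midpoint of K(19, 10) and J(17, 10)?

The midpoint is the average of the coordinates:
x: (19 + 17)/2 = 18
y: (10 + 10)/2 = 10
Midpoint = (18, 10)

(18, 10)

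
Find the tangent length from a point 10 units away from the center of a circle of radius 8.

Let T be the point of tangency. Then OT ⊥ XT (radius ⊥ tangent).
In right triangle OTX: OX² = OT² + XT²
10² = 8² + XT²
XT² = 36, XT = 6

6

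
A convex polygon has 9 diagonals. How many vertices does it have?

Using d = n(n - 3)/2, we solve 9 = n(n - 3)/2.
So n(n - 3) = 18.
Testing n = 6: 6 * 3 = 18 = 18. Correct.
The polygon has 6 sides.

6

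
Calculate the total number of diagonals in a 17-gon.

The number of diagonals in an n-gon is n(n - 3)/2.
For n = 17: 17(17 - 3)/2 = 17 × 14 / 2 = 119.

119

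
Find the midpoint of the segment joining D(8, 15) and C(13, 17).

The midpoint is the average of the coordinates:
x: (8 + 13)/2 = 21/2
y: (15 + 17)/2 = 16
Midpoint = (21/2, 16)

(21/2, 16)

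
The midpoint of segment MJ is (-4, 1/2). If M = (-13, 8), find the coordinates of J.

Using the midpoint formula: M = ((x1 + x2)/2, (y1 + y2)/2)
We know M = (-4, 1/2) and M = (-13, 8)
For x: -4 = (-13 + x2)/2, so x2 = 2*-4 - -13 = 5
For y: 1/2 = (8 + y2)/2, so y2 = 2*1/2 - 8 = -7
J = (5, -7)

(5, -7)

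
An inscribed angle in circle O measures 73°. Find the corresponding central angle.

By the inscribed angle theorem, the central angle is twice the inscribed angle.
Central angle = 2 × 73° = 146°

146°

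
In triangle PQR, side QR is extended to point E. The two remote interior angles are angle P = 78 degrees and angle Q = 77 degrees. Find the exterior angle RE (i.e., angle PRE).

The interior angle at R is 180 - 78 - 77 = 25 degrees.
The exterior angle and interior angle at R are supplementary:
Exterior angle = 180 - 25 = 155 degrees.

155 degrees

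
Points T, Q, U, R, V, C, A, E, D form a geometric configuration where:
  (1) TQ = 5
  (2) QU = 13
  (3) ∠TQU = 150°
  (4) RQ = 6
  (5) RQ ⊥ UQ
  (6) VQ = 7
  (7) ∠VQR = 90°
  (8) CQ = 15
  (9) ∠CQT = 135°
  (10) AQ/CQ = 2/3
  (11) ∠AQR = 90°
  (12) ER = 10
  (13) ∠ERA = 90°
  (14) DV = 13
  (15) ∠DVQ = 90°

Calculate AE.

From the given relations: AQ = 2/3·CQ = 2/3·15 = 10.
Step 1: By the law of cosines on triangle AQR: AR² = 10² + 6² − 2·10·6·cos(90°) = 136, so AR = 2·√34.
Step 2: By the law of cosines on triangle ARE: AE² = (2·√34)² + 10² − 2·2·√34·10·cos(90°) = 236, so AE = 2·√59.

Therefore, the length of AE = 2·√59.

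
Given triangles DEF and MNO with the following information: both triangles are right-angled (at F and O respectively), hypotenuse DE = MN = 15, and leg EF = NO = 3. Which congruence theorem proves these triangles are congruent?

The given information provides:
both triangles are right-angled (at F and O respectively), hypotenuse DE = MN = 15, and leg EF = NO = 3
This matches the HL congruence theorem.
The hypotenuse and one leg of two right triangles are equal (Hypotenuse-Leg).

HL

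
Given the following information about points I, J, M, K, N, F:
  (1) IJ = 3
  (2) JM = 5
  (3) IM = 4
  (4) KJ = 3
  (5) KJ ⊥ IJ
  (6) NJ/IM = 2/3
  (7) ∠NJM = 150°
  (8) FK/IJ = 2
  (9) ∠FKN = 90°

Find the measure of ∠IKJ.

Step 1: By the law of cosines on triangle KJI: KI² = 3² + 3² − 2·3·3·cos(90°) = 18, so KI = 3·√2.
Step 2: By the inverse law of cosines on triangle IKJ: cos(∠IKJ) = ((3·√2)² + 3² − 3²) / (2·3·√2·3) = 18/25.46 = 0.7071, so ∠IKJ = 45°.

Therefore, the measure of angle ∠IKJ = 45°.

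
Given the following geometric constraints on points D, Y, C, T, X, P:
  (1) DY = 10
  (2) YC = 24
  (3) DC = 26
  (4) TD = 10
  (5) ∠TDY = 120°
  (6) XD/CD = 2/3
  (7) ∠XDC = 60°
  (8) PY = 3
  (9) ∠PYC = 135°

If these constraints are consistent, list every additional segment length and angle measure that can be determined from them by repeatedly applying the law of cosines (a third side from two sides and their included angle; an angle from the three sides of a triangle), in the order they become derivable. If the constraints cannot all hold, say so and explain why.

The constraints are consistent. Derivable facts, in order:
After 1 step:
- CP ≈ 26.21
- CX ≈ 22.93
- YT = 10·√3
- ∠CDY = 67.38°
- ∠CYD = 90°
- ∠DCY = 22.62°
After 2 steps:
- ∠CPY = 40.36°
- ∠CXD = 79.11°
- ∠DCX = 40.89°
- ∠DTY = 30°
- ∠DYT = 30°
- ∠PCY = 4.64°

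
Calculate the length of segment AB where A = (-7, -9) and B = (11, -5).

d = sqrt((18)^2 + (4)^2) = sqrt(340) = 2*sqrt(85)

2*sqrt(85)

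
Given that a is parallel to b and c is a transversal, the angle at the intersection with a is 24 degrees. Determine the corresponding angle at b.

When a transversal crosses parallel lines, angles in the same position at each intersection are called corresponding angles.
These are always equal, so the answer is 24 degrees.

24 degrees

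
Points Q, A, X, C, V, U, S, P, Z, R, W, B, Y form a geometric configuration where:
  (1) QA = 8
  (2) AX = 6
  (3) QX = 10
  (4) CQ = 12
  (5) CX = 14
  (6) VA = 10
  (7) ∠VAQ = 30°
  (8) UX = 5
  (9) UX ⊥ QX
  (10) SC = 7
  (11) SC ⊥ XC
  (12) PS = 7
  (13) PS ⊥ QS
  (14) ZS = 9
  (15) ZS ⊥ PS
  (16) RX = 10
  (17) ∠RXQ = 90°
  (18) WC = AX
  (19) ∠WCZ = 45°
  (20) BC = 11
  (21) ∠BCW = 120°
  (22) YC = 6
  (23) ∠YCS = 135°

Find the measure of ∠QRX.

Step 1: By the law of cosines on triangle RXQ: RQ² = 10² + 10² − 2·10·10·cos(90°) = 200, so RQ = 10·√2.
Step 2: By the inverse law of cosines on triangle QRX: cos(∠QRX) = ((10·√2)² + 10² − 10²) / (2·10·√2·10) = 200/282.84 = 0.7071, so ∠QRX = 45°.

Therefore, the measure of angle ∠QRX = 45°.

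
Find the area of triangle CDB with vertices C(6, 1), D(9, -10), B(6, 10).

The Shoelace formula computes the area from vertex coordinates by summing cross products.
For vertices (6,1), (9,-10), (6,10):
Signed sum = 6*-10 - 9*1 + 9*10 - 6*-10 + 6*1 - 6*10
= -69 + 150 + -54 = 27
Area = (1/2)|27| = 27/2.

27/2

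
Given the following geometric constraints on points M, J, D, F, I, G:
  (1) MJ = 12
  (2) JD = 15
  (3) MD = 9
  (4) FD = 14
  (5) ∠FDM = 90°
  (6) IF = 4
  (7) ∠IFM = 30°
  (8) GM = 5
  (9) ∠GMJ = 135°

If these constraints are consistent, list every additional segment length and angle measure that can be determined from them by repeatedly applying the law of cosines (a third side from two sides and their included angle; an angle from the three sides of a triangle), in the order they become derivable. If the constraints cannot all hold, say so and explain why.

The constraints are consistent. Derivable facts, in order:
After 1 step:
- JG ≈ 15.93
- MF ≈ 16.64
- ∠DJM = 36.87°
- ∠DMJ = 90°
- ∠JDM = 53.13°
After 2 steps:
- MI ≈ 13.33
- ∠DFM = 32.74°
- ∠DMF = 57.26°
- ∠GJM = 12.82°
- ∠JGM = 32.18°
After 3 steps:
- ∠FIM = 141.37°
- ∠FMI = 8.63°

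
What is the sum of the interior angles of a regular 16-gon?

The sum of interior angles of an n-sided polygon is (n - 2) * 180.
For n = 16: (16 - 2) * 180 = 14 * 180 = 2520 degrees.

2520 degrees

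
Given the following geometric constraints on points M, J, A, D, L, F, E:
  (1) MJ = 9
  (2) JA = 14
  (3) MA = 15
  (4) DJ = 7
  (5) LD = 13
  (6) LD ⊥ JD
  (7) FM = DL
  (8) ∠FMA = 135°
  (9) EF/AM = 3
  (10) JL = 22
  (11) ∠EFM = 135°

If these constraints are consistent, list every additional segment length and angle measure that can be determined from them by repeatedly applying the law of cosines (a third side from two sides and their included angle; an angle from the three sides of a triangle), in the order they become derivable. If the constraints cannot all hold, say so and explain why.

These constraints are not satisfiable: by the triangle inequality in triangle DJL, (4) DJ = 7 and (5) LD = 13 force JL ≤ 7 + 13 = 20, but (10) says JL = 22. No planar figure meets all of them, so nothing further can be derived.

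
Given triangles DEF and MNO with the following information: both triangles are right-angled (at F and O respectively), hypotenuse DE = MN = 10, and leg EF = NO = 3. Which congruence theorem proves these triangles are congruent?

The given information matches HL: The hypotenuse and one leg of two right triangles are equal (Hypotenuse-Leg).

HL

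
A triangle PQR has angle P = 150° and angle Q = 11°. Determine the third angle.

angle R = 180 - 150 - 11 = 19 degrees.

19 degrees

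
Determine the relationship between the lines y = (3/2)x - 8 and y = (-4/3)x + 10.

Slope of line 1: m1 = 3/2
Slope of line 2: m2 = -4/3
m1 != m2 and m1*m2 = -2 != -1. Neither.

Neither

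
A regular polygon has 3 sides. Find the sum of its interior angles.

The sum of interior angles of an n-sided polygon is (n - 2) * 180.
For n = 3: (3 - 2) * 180 = 1 * 180 = 180 degrees.

180 degrees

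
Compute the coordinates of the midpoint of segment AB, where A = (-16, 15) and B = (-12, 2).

The midpoint is the average of the coordinates:
x: (-16 + -12)/2 = -14
y: (15 + 2)/2 = 17/2
Midpoint = (-14, 17/2)

(-14, 17/2)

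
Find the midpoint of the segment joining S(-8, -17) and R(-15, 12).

M = ((x₁ + x₂)/2, (y₁ + y₂)/2)
= ((-8 + -15)/2, (-17 + 12)/2)
= (-23/2, -5/2) = (-23/2, -5/2)

(-23/2, -5/2)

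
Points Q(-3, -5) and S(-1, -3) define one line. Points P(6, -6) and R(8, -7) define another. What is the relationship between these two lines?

Slope of line 1: m1 = (-3 - -5)/(-1 - -3) = 2/2 = 1
Slope of line 2: m2 = (-7 - -6)/(8 - 6) = -1/2 = -1/2
For parallel lines we need equal slopes: 1 != -1/2.
For perpendicular lines we need m1*m2 = -1: (1)(-1/2) = -1/2 != -1.
Since neither condition holds, the lines are neither parallel nor perpendicular.

Neither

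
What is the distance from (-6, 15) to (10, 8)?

d = sqrt((16)^2 + (-7)^2) = sqrt(305)

sqrt(305)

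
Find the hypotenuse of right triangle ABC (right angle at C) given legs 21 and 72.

AB = sqrt(21^2 + 72^2) = sqrt(5625) = 75

75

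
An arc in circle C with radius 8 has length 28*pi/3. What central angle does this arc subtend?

θ = 360 × 28*pi/3 / (2π × 8) = 210° (rearranging arc length formula).

210°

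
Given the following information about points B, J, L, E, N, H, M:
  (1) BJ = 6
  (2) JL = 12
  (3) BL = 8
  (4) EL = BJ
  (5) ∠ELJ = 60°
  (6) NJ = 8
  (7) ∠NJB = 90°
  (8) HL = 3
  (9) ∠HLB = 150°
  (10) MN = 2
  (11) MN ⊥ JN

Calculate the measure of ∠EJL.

From the given relations: EL = BJ = 6.
Step 1: By the law of cosines on triangle JLE: JE² = 12² + 6² − 2·12·6·cos(60°) = 108, so JE = 6·√3.
Step 2: By the inverse law of cosines on triangle EJL: cos(∠EJL) = ((6·√3)² + 12² − 6²) / (2·6·√3·12) = 216/249.42 = 0.866, so ∠EJL = 30°.

Therefore, the measure of angle ∠EJL = 30°.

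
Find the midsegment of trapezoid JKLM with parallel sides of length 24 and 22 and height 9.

midsegment = (24 + 22) / 2 = 46 / 2 = 23

23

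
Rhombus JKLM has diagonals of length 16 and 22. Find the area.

Area of a rhombus = (d1 * d2) / 2
Area = (16 * 22) / 2
Area = 352 / 2
Area = 176

176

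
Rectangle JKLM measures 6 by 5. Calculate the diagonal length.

A rectangle's diagonal splits it into two right triangles, with the diagonal as the hypotenuse.
By the Pythagorean theorem, d^2 = 6^2 + 5^2 = 61.
Therefore d = sqrt(61).

sqrt(61)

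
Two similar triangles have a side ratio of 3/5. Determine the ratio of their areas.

Area ratio = (side ratio)^2 = (3/5)^2 = 9:25.

9:25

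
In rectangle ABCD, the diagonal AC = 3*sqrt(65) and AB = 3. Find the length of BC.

The diagonal of a rectangle forms a right triangle with the two sides.
Rearranging the Pythagorean theorem: missing side = sqrt(d^2 - known^2).
= sqrt(585 - 9) = sqrt(576) = 24.

24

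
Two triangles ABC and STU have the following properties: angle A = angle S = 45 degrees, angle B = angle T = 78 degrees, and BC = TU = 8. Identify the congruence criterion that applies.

The given information provides:
angle A = angle S = 45 degrees, angle B = angle T = 78 degrees, and BC = TU = 8
This matches the AAS congruence theorem.
Two pairs of corresponding angles and a non-included side are equal (Angle-Angle-Side).

AAS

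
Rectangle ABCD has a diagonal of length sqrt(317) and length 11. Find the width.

b = sqrt(d^2 - a^2) = sqrt(317 - 121) = sqrt(196) = 14

14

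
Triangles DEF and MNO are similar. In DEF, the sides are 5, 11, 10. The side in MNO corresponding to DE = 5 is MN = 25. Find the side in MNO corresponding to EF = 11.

Since the triangles are similar, the ratio of corresponding sides is constant.
Scale factor k = MN / DE = 25 / 5 = 5
NO = k * EF = 5 * 11 = 55

55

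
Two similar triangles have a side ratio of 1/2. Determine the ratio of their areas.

Area ratio = (side ratio)^2 = (1/2)^2 = 1:4.

1:4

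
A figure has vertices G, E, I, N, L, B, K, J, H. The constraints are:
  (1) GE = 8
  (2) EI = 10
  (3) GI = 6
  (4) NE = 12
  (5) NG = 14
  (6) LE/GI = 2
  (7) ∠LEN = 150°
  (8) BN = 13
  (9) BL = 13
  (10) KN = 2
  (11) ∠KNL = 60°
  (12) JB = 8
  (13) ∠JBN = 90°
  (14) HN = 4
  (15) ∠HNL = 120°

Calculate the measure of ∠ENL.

From the given relations: LE = 2·GI = 2·6 = 12.
Step 1: By the law of cosines on triangle NEL: NL² = 12² + 12² − 2·12·12·cos(150°) = 537.42, so NL ≈ 23.18.
Step 2: By the inverse law of cosines on triangle ENL: cos(∠ENL) = (12² + 23.18² − 12²) / (2·12·23.18) = 537.42/556.37 = 0.9659, so ∠ENL = 15°.

Therefore, the measure of angle ∠ENL = 15°.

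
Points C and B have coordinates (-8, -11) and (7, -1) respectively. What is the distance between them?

The horizontal distance is |7 - -8| = 15 and the vertical distance is |-1 - -11| = 10.
By the Pythagorean theorem, d = sqrt(15^2 + 10^2) = sqrt(325) = 5*sqrt(13).

5*sqrt(13)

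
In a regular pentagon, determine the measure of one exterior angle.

Each exterior angle of a regular n-gon is 360 / n.
For n = 5: 360 / 5 = 72 degrees.

72 degrees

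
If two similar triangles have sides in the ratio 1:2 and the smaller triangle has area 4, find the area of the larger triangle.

The ratio of areas of similar triangles = (side ratio)^2.
Side ratio = 1:2, so area ratio = 1:4.
Area of the larger triangle / Area of the smaller triangle = 4/1
Area of the larger triangle = 4 * 4/1 = 16

16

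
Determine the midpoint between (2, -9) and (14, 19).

The midpoint is the average of the coordinates:
x: (2 + 14)/2 = 8
y: (-9 + 19)/2 = 5
Midpoint = (8, 5)

(8, 5)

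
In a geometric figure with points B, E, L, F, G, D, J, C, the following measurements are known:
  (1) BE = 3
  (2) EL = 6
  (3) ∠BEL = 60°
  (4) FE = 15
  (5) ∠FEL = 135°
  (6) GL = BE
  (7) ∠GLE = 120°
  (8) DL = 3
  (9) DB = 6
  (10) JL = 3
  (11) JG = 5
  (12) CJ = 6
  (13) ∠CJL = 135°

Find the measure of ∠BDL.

Step 1: By the law of cosines on triangle BEL: BL² = 3² + 6² − 2·3·6·cos(60°) = 27, so BL = 3·√3.
Step 2: By the inverse law of cosines on triangle BDL: cos(∠BDL) = (6² + 3² − (3·√3)²) / (2·6·3) = 18/36 = 0.5, so ∠BDL = 60°.

Therefore, the measure of angle ∠BDL = 60°.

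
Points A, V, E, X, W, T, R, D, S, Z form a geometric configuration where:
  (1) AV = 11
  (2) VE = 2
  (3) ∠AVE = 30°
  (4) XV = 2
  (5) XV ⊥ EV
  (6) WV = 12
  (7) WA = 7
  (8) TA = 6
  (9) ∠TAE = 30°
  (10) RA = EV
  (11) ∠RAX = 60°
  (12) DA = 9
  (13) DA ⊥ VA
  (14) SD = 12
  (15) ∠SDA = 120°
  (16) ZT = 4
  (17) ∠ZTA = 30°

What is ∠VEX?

Step 1: By the law of cosines on triangle EVX: EX² = 2² + 2² − 2·2·2·cos(90°) = 8, so EX = 2·√2.
Step 2: By the inverse law of cosines on triangle VEX: cos(∠VEX) = (2² + (2·√2)² − 2²) / (2·2·2·√2) = 8/11.31 = 0.7071, so ∠VEX = 45°.

Therefore, the measure of angle ∠VEX = 45°.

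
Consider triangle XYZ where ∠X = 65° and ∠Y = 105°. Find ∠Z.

Let angle Z = x. Then 65 + 105 + x = 180.
x = 180 - 170 = 10 degrees.

10 degrees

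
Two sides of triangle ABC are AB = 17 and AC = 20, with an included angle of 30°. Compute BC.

By the law of cosines: BC^2 = AB^2 + AC^2 - 2*AB*AC*cos(A)
BC^2 = 17^2 + 20^2 - 2*17*20*cos(30°)
BC^2 = 289 + 400 - 680*(sqrt(3)/2)
BC^2 = 689 - 340*sqrt(3)
BC = sqrt(689 - 340*sqrt(3))

sqrt(689 - 340*sqrt(3))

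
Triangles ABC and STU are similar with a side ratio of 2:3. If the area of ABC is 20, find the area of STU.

Area ratio = (2/3)^2 = 4/9. Area of STU = 20 * 9/4 = 45.

45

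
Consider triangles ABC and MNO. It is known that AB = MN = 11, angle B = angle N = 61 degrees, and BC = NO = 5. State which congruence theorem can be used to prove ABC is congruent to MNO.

The given information provides:
AB = MN = 11, angle B = angle N = 61 degrees, and BC = NO = 5
This matches the SAS congruence theorem.
Two pairs of corresponding sides and the included angle are equal (Side-Angle-Side).

SAS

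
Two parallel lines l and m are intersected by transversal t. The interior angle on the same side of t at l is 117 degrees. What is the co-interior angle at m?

Co-interior angles sum to 180: 180 - 117 = 63 degrees.

63 degrees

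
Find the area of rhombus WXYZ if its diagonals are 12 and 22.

Area of a rhombus = (d1 * d2) / 2
Area = (12 * 22) / 2
Area = 264 / 2
Area = 132

132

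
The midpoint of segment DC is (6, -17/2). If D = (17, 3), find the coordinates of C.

Using the midpoint formula: M = ((x1 + x2)/2, (y1 + y2)/2)
We know M = (6, -17/2) and D = (17, 3)
For x: 6 = (17 + x2)/2, so x2 = 2*6 - 17 = -5
For y: -17/2 = (3 + y2)/2, so y2 = 2*-17/2 - 3 = -20
C = (-5, -20)

(-5, -20)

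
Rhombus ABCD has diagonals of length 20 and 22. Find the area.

Area = (20 * 22) / 2 = 440 / 2 = 220

220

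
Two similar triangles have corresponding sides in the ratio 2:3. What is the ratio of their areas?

Area ratio = (side ratio)^2 = (2/3)^2 = 4:9.

4:9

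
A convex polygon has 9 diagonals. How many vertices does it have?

Using d = n(n - 3)/2, we solve 9 = n(n - 3)/2.
So n(n - 3) = 18.
Testing n = 6: 6 * 3 = 18 = 18. Correct.
The polygon has 6 sides.

6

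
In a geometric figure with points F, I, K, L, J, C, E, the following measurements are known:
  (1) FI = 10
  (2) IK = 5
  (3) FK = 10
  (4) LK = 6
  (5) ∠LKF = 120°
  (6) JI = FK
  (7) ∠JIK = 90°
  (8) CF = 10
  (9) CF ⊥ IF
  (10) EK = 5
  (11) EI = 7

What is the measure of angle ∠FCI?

Step 1: By the law of cosines on triangle CFI: CI² = 10² + 10² − 2·10·10·cos(90°) = 200, so CI = 10·√2.
Step 2: By the inverse law of cosines on triangle FCI: cos(∠FCI) = (10² + (10·√2)² − 10²) / (2·10·10·√2) = 200/282.84 = 0.7071, so ∠FCI = 45°.

Therefore, the measure of angle ∠FCI = 45°.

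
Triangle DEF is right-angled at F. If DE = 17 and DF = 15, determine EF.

By the Pythagorean theorem: EF^2 = DE^2 - DF^2
EF^2 = 17^2 - 15^2 = 289 - 225 = 64
EF = sqrt(64) = 8

8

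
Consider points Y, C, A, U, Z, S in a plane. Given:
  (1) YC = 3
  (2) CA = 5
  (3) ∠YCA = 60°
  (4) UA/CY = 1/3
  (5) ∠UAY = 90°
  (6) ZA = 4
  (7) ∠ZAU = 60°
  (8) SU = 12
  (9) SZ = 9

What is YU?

From the given relations: UA = 1/3·CY = 1/3·3 = 1.
Step 1: By the law of cosines on triangle ACY: AY² = 5² + 3² − 2·5·3·cos(60°) = 19, so AY = √19.
Step 2: By the law of cosines on triangle YAU: YU² = √19² + 1² − 2·√19·1·cos(90°) = 20, so YU = 2·√5.

Therefore, the length of YU = 2·√5.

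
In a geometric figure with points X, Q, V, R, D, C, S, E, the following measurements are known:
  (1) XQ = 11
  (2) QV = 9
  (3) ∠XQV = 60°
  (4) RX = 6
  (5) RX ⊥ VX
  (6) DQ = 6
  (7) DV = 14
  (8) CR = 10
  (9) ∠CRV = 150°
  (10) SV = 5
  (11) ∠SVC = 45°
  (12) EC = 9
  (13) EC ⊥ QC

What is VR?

Step 1: By the law of cosines on triangle XQV: XV² = 11² + 9² − 2·11·9·cos(60°) = 103, so XV = √103.
Step 2: By the law of cosines on triangle VXR: VR² = √103² + 6² − 2·√103·6·cos(90°) = 139, so VR = √139.

Therefore, the length of VR = √139.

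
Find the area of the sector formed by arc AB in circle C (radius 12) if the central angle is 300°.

Sector area = πr² × θ/360
= π × 12² × 5/6
= π × 144 × 5/6
= 120*pi

120*pi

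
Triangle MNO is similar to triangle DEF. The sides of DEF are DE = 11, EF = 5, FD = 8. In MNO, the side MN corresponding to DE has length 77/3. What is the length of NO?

Similar triangles have proportional sides. Setting up the proportion:
MN / DE = NO / EF
77/3 / 11 = NO / 5
NO = 5 * 77/3 / 11 = 35/3.

35/3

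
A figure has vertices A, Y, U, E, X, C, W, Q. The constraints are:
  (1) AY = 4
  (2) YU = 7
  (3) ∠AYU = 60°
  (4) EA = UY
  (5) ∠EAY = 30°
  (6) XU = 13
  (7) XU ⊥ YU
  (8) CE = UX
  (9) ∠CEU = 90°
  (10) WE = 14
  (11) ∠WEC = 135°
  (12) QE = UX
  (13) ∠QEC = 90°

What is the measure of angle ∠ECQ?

From the given relations: CE = UX = 13; QE = UX = 13.
Step 1: By the law of cosines on triangle CEQ: CQ² = 13² + 13² − 2·13·13·cos(90°) = 338, so CQ = 13·√2.
Step 2: By the inverse law of cosines on triangle ECQ: cos(∠ECQ) = (13² + (13·√2)² − 13²) / (2·13·13·√2) = 338/478 = 0.7071, so ∠ECQ = 45°.

Therefore, the measure of angle ∠ECQ = 45°.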